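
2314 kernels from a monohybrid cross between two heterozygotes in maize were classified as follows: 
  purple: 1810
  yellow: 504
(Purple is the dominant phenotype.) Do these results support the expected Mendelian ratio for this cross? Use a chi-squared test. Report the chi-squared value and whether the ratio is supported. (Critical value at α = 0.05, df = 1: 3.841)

12.792; not consistent

For a monohybrid cross between heterozygotes with complete dominance, the expected phenotypic ratio is 3:1.
Under the 3:1 hypothesis (Σ ratio = 4, N = 2314):
  purple: 2314 × 3/4 = 1735.5
  yellow: 2314 × 1/4 = 578.5
χ² = Σ (O − E)² / E
  purple: (1810 − 1735.5)² / 1735.5 = 3.1981
  yellow: (504 − 578.5)² / 578.5 = 9.5942
χ² = 3.1981 + 9.5942 = 12.7923 ≈ 12.792
Degrees of freedom = 2 − 1 = 1; critical value at α = 0.05 is 3.841.
Since 12.792 > 3.841, we reject the null hypothesis — the data do not fit the 3:1 ratio.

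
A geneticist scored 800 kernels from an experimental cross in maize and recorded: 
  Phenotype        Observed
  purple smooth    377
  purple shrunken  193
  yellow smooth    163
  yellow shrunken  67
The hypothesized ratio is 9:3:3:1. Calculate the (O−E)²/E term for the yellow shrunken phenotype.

The 9:3:3:1 ratio has 16 parts, so with N = 800 the expected counts are:
  purple smooth: 800 × 9/16 = 450
  purple shrunken: 800 × 3/16 = 150
  yellow smooth: 800 × 3/16 = 150
  yellow shrunken: 800 × 1/16 = 50
Contribution of yellow shrunken: (67 − 50)² / 50 = 5.7800

5.780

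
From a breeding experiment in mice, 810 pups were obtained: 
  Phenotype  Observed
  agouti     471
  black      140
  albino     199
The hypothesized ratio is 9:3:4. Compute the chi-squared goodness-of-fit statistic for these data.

Under the 9:3:4 hypothesis (Σ ratio = 16, N = 810):
  agouti: 810 × 9/16 = 455.625
  black: 810 × 3/16 = 151.875
  albino: 810 × 4/16 = 202.5
χ² = Σ (O − E)² / E
  agouti: (471 − 455.625)² / 455.625 = 0.5188
  black: (140 − 151.875)² / 151.875 = 0.9285
  albino: (199 − 202.5)² / 202.5 = 0.0605
χ² = 0.5188 + 0.9285 + 0.0605 = 1.5078 ≈ 1.508

1.508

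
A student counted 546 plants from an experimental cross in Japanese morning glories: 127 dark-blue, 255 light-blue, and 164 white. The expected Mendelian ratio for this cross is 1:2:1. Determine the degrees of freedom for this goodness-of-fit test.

2

A goodness-of-fit test with 3 phenotype classes has df = 3 − 1 = 2.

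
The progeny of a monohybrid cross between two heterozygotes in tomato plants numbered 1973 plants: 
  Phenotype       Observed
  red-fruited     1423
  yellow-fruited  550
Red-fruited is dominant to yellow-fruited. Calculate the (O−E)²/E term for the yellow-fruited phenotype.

For a monohybrid cross between heterozygotes with complete dominance, the expected phenotypic ratio is 3:1.
Under the 3:1 hypothesis (Σ ratio = 4, N = 1973):
  red-fruited: 1973 × 3/4 = 1479.75
  yellow-fruited: 1973 × 1/4 = 493.25
Contribution of yellow-fruited: (550 − 493.25)² / 493.25 = 6.5293

6.529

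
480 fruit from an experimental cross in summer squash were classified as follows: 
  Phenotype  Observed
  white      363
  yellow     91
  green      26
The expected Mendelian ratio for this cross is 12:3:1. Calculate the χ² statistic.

0.569

Expected counts for N = 480 under a 12:3:1 ratio (total parts = 16):
  white: 480 × 12/16 = 360
  yellow: 480 × 3/16 = 90
  green: 480 × 1/16 = 30
χ² = Σ (O − E)² / E
  white: (363 − 360)² / 360 = 0.0250
  yellow: (91 − 90)² / 90 = 0.0111
  green: (26 − 30)² / 30 = 0.5333
χ² = 0.0250 + 0.0111 + 0.5333 = 0.5694 ≈ 0.569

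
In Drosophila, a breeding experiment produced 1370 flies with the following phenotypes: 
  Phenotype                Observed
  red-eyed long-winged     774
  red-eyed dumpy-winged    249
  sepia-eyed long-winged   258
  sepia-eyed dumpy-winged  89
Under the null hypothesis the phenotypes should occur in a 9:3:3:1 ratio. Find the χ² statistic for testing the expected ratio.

Expected counts for N = 1370 under a 9:3:3:1 ratio (total parts = 16):
  red-eyed long-winged: 1370 × 9/16 = 770.625
  red-eyed dumpy-winged: 1370 × 3/16 = 256.875
  sepia-eyed long-winged: 1370 × 3/16 = 256.875
  sepia-eyed dumpy-winged: 1370 × 1/16 = 85.625
χ² = Σ (O − E)² / E
  red-eyed long-winged: (774 − 770.625)² / 770.625 = 0.0148
  red-eyed dumpy-winged: (249 − 256.875)² / 256.875 = 0.2414
  sepia-eyed long-winged: (258 − 256.875)² / 256.875 = 0.0049
  sepia-eyed dumpy-winged: (89 − 85.625)² / 85.625 = 0.1330
χ² = 0.0148 + 0.2414 + 0.0049 + 0.1330 = 0.3941 ≈ 0.394

0.394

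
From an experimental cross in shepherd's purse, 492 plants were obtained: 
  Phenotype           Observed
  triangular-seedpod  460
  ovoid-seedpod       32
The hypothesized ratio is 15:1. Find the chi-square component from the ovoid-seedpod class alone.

0.051

Total ratio parts = 16. Expected numbers out of 492:
  triangular-seedpod: 492 × 15/16 = 461.25
  ovoid-seedpod: 492 × 1/16 = 30.75
Contribution of ovoid-seedpod: (32 − 30.75)² / 30.75 = 0.0508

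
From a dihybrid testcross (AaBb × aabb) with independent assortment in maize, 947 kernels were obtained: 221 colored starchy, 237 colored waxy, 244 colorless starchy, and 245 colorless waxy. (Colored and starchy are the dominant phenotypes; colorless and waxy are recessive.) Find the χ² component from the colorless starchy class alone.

0.222

A dihybrid testcross with independent assortment gives a 1:1:1:1 ratio.
Expected counts for N = 947 under a 1:1:1:1 ratio (total parts = 4):
  colored starchy: 947 × 1/4 = 236.75
  colored waxy: 947 × 1/4 = 236.75
  colorless starchy: 947 × 1/4 = 236.75
  colorless waxy: 947 × 1/4 = 236.75
Contribution of colorless starchy: (244 − 236.75)² / 236.75 = 0.2220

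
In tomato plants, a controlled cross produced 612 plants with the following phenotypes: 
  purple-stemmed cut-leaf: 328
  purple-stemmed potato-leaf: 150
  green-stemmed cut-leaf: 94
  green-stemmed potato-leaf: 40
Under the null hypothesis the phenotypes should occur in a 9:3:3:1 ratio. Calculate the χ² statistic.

15.428

Expected counts for N = 612 under a 9:3:3:1 ratio (total parts = 16):
  purple-stemmed cut-leaf: 612 × 9/16 = 344.25
  purple-stemmed potato-leaf: 612 × 3/16 = 114.75
  green-stemmed cut-leaf: 612 × 3/16 = 114.75
  green-stemmed potato-leaf: 612 × 1/16 = 38.25
χ² = Σ (O − E)² / E
  purple-stemmed cut-leaf: (328 − 344.25)² / 344.25 = 0.7671
  purple-stemmed potato-leaf: (150 − 114.75)² / 114.75 = 10.8284
  green-stemmed cut-leaf: (94 − 114.75)² / 114.75 = 3.7522
  green-stemmed potato-leaf: (40 − 38.25)² / 38.25 = 0.0801
χ² = 0.7671 + 10.8284 + 3.7522 + 0.0801 = 15.4278 ≈ 15.428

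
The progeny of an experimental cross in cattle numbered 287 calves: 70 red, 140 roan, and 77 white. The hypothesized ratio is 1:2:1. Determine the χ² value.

Under the 1:2:1 hypothesis (Σ ratio = 4, N = 287):
  red: 287 × 1/4 = 71.75
  roan: 287 × 2/4 = 143.5
  white: 287 × 1/4 = 71.75
χ² = Σ (O − E)² / E
  red: (70 − 71.75)² / 71.75 = 0.0427
  roan: (140 − 143.5)² / 143.5 = 0.0854
  white: (77 − 71.75)² / 71.75 = 0.3841
χ² = 0.0427 + 0.0854 + 0.3841 = 0.5122 ≈ 0.512

0.512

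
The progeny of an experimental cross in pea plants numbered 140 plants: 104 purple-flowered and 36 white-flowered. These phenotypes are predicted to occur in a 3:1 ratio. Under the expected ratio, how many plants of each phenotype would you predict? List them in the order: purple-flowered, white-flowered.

Expected counts for N = 140 under a 3:1 ratio (total parts = 4):
  purple-flowered: 140 × 3/4 = 105
  white-flowered: 140 × 1/4 = 35

105, 35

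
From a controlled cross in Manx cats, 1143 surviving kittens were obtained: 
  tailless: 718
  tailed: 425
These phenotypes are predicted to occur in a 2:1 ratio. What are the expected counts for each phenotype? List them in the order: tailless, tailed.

762, 381

Expected counts for N = 1143 under a 2:1 ratio (total parts = 3):
  tailless: 1143 × 2/3 = 762
  tailed: 1143 × 1/3 = 381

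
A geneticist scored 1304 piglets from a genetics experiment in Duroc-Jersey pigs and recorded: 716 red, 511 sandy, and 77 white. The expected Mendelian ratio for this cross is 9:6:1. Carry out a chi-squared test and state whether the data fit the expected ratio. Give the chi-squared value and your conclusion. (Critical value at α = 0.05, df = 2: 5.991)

1.656; consistent

Under the 9:6:1 hypothesis (Σ ratio = 16, N = 1304):
  red: 1304 × 9/16 = 733.5
  sandy: 1304 × 6/16 = 489
  white: 1304 × 1/16 = 81.5
χ² = Σ (O − E)² / E
  red: (716 − 733.5)² / 733.5 = 0.4175
  sandy: (511 − 489)² / 489 = 0.9898
  white: (77 − 81.5)² / 81.5 = 0.2485
χ² = 0.4175 + 0.9898 + 0.2485 = 1.6558 ≈ 1.656
Degrees of freedom = 3 − 1 = 2; critical value at α = 0.05 is 5.991.
Since 1.656 < 5.991, we fail to reject the null hypothesis — the data are consistent with the 9:6:1 ratio.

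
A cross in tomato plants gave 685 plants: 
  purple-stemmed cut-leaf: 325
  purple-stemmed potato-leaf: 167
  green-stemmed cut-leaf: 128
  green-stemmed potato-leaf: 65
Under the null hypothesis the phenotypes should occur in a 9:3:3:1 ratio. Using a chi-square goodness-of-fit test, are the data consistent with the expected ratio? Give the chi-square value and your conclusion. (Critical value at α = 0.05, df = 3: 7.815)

32.519; not consistent

The 9:3:3:1 ratio has 16 parts, so with N = 685 the expected counts are:
  purple-stemmed cut-leaf: 685 × 9/16 = 385.3125
  purple-stemmed potato-leaf: 685 × 3/16 = 128.4375
  green-stemmed cut-leaf: 685 × 3/16 = 128.4375
  green-stemmed potato-leaf: 685 × 1/16 = 42.8125
χ² = Σ (O − E)² / E
  purple-stemmed cut-leaf: (325 − 385.3125)² / 385.3125 = 9.4406
  purple-stemmed potato-leaf: (167 − 128.4375)² / 128.4375 = 11.5781
  green-stemmed cut-leaf: (128 − 128.4375)² / 128.4375 = 0.0015
  green-stemmed potato-leaf: (65 − 42.8125)² / 42.8125 = 11.4986
χ² = 9.4406 + 11.5781 + 0.0015 + 11.4986 = 32.5188 ≈ 32.519
Degrees of freedom = 4 − 1 = 3; critical value at α = 0.05 is 7.815.
Since 32.519 > 7.815, we reject the null hypothesis — the data do not fit the 9:3:3:1 ratio.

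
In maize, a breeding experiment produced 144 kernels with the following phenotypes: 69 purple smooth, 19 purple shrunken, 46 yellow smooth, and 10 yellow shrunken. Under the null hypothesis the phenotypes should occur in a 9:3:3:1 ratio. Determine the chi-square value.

17.630

Under the 9:3:3:1 hypothesis (Σ ratio = 16, N = 144):
  purple smooth: 144 × 9/16 = 81
  purple shrunken: 144 × 3/16 = 27
  yellow smooth: 144 × 3/16 = 27
  yellow shrunken: 144 × 1/16 = 9
χ² = Σ (O − E)² / E
  purple smooth: (69 − 81)² / 81 = 1.7778
  purple shrunken: (19 − 27)² / 27 = 2.3704
  yellow smooth: (46 − 27)² / 27 = 13.3704
  yellow shrunken: (10 − 9)² / 9 = 0.1111
χ² = 1.7778 + 2.3704 + 13.3704 + 0.1111 = 17.6297 ≈ 17.630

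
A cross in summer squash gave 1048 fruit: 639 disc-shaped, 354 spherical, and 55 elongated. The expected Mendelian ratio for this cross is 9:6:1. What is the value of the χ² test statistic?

9.710

Under the 9:6:1 hypothesis (Σ ratio = 16, N = 1048):
  disc-shaped: 1048 × 9/16 = 589.5
  spherical: 1048 × 6/16 = 393
  elongated: 1048 × 1/16 = 65.5
χ² = Σ (O − E)² / E
  disc-shaped: (639 − 589.5)² / 589.5 = 4.1565
  spherical: (354 − 393)² / 393 = 3.8702
  elongated: (55 − 65.5)² / 65.5 = 1.6832
χ² = 4.1565 + 3.8702 + 1.6832 = 9.7099 ≈ 9.710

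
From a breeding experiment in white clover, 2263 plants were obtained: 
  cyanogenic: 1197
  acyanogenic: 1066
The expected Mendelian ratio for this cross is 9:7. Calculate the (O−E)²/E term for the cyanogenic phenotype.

4.530

The 9:7 ratio has 16 parts, so with N = 2263 the expected counts are:
  cyanogenic: 2263 × 9/16 = 1272.9375
  acyanogenic: 2263 × 7/16 = 990.0625
Contribution of cyanogenic: (1197 − 1272.9375)² / 1272.9375 = 4.5301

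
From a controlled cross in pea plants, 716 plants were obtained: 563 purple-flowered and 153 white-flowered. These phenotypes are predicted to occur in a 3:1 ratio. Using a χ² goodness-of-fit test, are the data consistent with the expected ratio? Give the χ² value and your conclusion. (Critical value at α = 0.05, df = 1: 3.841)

The 3:1 ratio has 4 parts, so with N = 716 the expected counts are:
  purple-flowered: 716 × 3/4 = 537
  white-flowered: 716 × 1/4 = 179
χ² = Σ (O − E)² / E
  purple-flowered: (563 − 537)² / 537 = 1.2588
  white-flowered: (153 − 179)² / 179 = 3.7765
χ² = 1.2588 + 3.7765 = 5.0353 ≈ 5.035
Degrees of freedom = 2 − 1 = 1; critical value at α = 0.05 is 3.841.
Since 5.035 > 3.841, we reject the null hypothesis — the data do not fit the 3:1 ratio.

5.035; not consistent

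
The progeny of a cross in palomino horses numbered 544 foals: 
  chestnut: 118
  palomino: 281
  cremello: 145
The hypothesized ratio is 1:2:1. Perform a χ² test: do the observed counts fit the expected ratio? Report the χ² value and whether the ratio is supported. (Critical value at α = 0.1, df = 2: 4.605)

3.276; consistent

Expected counts for N = 544 under a 1:2:1 ratio (total parts = 4):
  chestnut: 544 × 1/4 = 136
  palomino: 544 × 2/4 = 272
  cremello: 544 × 1/4 = 136
χ² = Σ (O − E)² / E
  chestnut: (118 − 136)² / 136 = 2.3824
  palomino: (281 − 272)² / 272 = 0.2978
  cremello: (145 − 136)² / 136 = 0.5956
χ² = 2.3824 + 0.2978 + 0.5956 = 3.2758 ≈ 3.276
Degrees of freedom = 3 − 1 = 2; critical value at α = 0.1 is 4.605.
Since 3.276 < 4.605, we fail to reject the null hypothesis — the data are consistent with the 1:2:1 ratio.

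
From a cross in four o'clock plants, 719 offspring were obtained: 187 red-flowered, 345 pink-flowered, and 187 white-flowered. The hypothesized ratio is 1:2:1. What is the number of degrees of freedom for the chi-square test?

A goodness-of-fit test with 3 phenotype classes has df = 3 − 1 = 2.

2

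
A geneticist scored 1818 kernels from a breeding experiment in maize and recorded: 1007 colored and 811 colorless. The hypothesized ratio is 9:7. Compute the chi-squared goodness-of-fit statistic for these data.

0.546

The 9:7 ratio has 16 parts, so with N = 1818 the expected counts are:
  colored: 1818 × 9/16 = 1022.625
  colorless: 1818 × 7/16 = 795.375
χ² = Σ (O − E)² / E
  colored: (1007 − 1022.625)² / 1022.625 = 0.2387
  colorless: (811 − 795.375)² / 795.375 = 0.3070
χ² = 0.2387 + 0.3070 = 0.5457 ≈ 0.546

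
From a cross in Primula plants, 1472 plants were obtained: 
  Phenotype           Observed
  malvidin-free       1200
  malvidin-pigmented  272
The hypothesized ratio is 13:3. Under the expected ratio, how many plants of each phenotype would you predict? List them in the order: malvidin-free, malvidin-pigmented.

Under the 13:3 hypothesis (Σ ratio = 16, N = 1472):
  malvidin-free: 1472 × 13/16 = 1196
  malvidin-pigmented: 1472 × 3/16 = 276

1196, 276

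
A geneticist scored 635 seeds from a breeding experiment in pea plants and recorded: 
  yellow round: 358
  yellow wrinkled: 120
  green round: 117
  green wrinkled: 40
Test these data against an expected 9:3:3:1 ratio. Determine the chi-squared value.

The 9:3:3:1 ratio has 16 parts, so with N = 635 the expected counts are:
  yellow round: 635 × 9/16 = 357.1875
  yellow wrinkled: 635 × 3/16 = 119.0625
  green round: 635 × 3/16 = 119.0625
  green wrinkled: 635 × 1/16 = 39.6875
χ² = Σ (O − E)² / E
  yellow round: (358 − 357.1875)² / 357.1875 = 0.0018
  yellow wrinkled: (120 − 119.0625)² / 119.0625 = 0.0074
  green round: (117 − 119.0625)² / 119.0625 = 0.0357
  green wrinkled: (40 − 39.6875)² / 39.6875 = 0.0025
χ² = 0.0018 + 0.0074 + 0.0357 + 0.0025 = 0.0474 ≈ 0.047

0.047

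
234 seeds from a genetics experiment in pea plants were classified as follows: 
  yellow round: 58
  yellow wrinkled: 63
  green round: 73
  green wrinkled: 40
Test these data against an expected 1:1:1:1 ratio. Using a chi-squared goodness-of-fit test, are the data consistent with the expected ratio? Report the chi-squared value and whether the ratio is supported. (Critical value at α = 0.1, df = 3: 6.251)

The 1:1:1:1 ratio has 4 parts, so with N = 234 the expected counts are:
  yellow round: 234 × 1/4 = 58.5
  yellow wrinkled: 234 × 1/4 = 58.5
  green round: 234 × 1/4 = 58.5
  green wrinkled: 234 × 1/4 = 58.5
χ² = Σ (O − E)² / E
  yellow round: (58 − 58.5)² / 58.5 = 0.0043
  yellow wrinkled: (63 − 58.5)² / 58.5 = 0.3462
  green round: (73 − 58.5)² / 58.5 = 3.5940
  green wrinkled: (40 − 58.5)² / 58.5 = 5.8504
χ² = 0.0043 + 0.3462 + 3.5940 + 5.8504 = 9.7949 ≈ 9.795
Degrees of freedom = 4 − 1 = 3; critical value at α = 0.1 is 6.251.
Since 9.795 > 6.251, we reject the null hypothesis — the data do not fit the 1:1:1:1 ratio.

9.795; not consistent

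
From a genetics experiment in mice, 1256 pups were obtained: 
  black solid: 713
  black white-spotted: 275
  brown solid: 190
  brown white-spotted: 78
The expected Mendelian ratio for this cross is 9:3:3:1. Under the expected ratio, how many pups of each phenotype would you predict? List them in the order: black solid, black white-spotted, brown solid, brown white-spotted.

706.5, 235.5, 235.5, 78.5

Expected counts for N = 1256 under a 9:3:3:1 ratio (total parts = 16):
  black solid: 1256 × 9/16 = 706.5
  black white-spotted: 1256 × 3/16 = 235.5
  brown solid: 1256 × 3/16 = 235.5
  brown white-spotted: 1256 × 1/16 = 78.5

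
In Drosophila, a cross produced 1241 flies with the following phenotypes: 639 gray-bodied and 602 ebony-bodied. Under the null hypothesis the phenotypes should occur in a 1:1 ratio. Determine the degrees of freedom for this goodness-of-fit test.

A goodness-of-fit test with 2 phenotype classes has df = 2 − 1 = 1.

1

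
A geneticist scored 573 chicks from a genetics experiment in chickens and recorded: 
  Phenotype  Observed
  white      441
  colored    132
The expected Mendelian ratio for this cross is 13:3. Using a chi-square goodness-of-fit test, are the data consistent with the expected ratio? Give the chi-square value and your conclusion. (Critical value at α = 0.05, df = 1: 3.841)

6.911; not consistent

The 13:3 ratio has 16 parts, so with N = 573 the expected counts are:
  white: 573 × 13/16 = 465.5625
  colored: 573 × 3/16 = 107.4375
χ² = Σ (O − E)² / E
  white: (441 − 465.5625)² / 465.5625 = 1.2959
  colored: (132 − 107.4375)² / 107.4375 = 5.6155
χ² = 1.2959 + 5.6155 = 6.9114 ≈ 6.911
Degrees of freedom = 2 − 1 = 1; critical value at α = 0.05 is 3.841.
Since 6.911 > 3.841, we reject the null hypothesis — the data do not fit the 13:3 ratio.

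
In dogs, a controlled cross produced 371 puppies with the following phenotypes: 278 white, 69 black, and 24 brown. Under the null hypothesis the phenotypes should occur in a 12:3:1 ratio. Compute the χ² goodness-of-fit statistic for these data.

0.033

The 12:3:1 ratio has 16 parts, so with N = 371 the expected counts are:
  white: 371 × 12/16 = 278.25
  black: 371 × 3/16 = 69.5625
  brown: 371 × 1/16 = 23.1875
χ² = Σ (O − E)² / E
  white: (278 − 278.25)² / 278.25 = 0.0002
  black: (69 − 69.5625)² / 69.5625 = 0.0045
  brown: (24 − 23.1875)² / 23.1875 = 0.0285
χ² = 0.0002 + 0.0045 + 0.0285 = 0.0332 ≈ 0.033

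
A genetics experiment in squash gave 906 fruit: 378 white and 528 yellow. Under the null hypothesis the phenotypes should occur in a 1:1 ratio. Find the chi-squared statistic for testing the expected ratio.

24.834

Total ratio parts = 2. Expected numbers out of 906:
  white: 906 × 1/2 = 453
  yellow: 906 × 1/2 = 453
χ² = Σ (O − E)² / E
  white: (378 − 453)² / 453 = 12.4172
  yellow: (528 − 453)² / 453 = 12.4172
χ² = 12.4172 + 12.4172 = 24.8344 ≈ 24.834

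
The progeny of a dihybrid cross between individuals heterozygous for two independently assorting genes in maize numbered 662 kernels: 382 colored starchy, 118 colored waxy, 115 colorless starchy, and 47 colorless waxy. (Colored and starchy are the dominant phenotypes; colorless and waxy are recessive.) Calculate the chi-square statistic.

1.987

A dihybrid F₂ with independent assortment and complete dominance at both loci gives a 9:3:3:1 phenotypic ratio.
Under the 9:3:3:1 hypothesis (Σ ratio = 16, N = 662):
  colored starchy: 662 × 9/16 = 372.375
  colored waxy: 662 × 3/16 = 124.125
  colorless starchy: 662 × 3/16 = 124.125
  colorless waxy: 662 × 1/16 = 41.375
χ² = Σ (O − E)² / E
  colored starchy: (382 − 372.375)² / 372.375 = 0.2488
  colored waxy: (118 − 124.125)² / 124.125 = 0.3022
  colorless starchy: (115 − 124.125)² / 124.125 = 0.6708
  colorless waxy: (47 − 41.375)² / 41.375 = 0.7647
χ² = 0.2488 + 0.3022 + 0.6708 + 0.7647 = 1.9865 ≈ 1.987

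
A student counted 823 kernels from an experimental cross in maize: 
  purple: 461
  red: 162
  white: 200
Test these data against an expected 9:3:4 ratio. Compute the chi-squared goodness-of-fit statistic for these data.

0.552

Total ratio parts = 16. Expected numbers out of 823:
  purple: 823 × 9/16 = 462.9375
  red: 823 × 3/16 = 154.3125
  white: 823 × 4/16 = 205.75
χ² = Σ (O − E)² / E
  purple: (461 − 462.9375)² / 462.9375 = 0.0081
  red: (162 − 154.3125)² / 154.3125 = 0.3830
  white: (200 − 205.75)² / 205.75 = 0.1607
χ² = 0.0081 + 0.3830 + 0.1607 = 0.5518 ≈ 0.552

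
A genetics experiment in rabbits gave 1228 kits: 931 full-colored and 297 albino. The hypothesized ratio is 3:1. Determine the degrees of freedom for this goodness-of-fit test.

1

A goodness-of-fit test with 2 phenotype classes has df = 2 − 1 = 1.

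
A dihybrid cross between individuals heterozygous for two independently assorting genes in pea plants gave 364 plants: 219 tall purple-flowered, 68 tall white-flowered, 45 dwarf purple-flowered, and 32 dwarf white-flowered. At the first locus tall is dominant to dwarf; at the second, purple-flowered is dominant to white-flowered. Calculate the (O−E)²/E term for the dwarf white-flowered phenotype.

A dihybrid F₂ with independent assortment and complete dominance at both loci gives a 9:3:3:1 phenotypic ratio.
Expected counts for N = 364 under a 9:3:3:1 ratio (total parts = 16):
  tall purple-flowered: 364 × 9/16 = 204.75
  tall white-flowered: 364 × 3/16 = 68.25
  dwarf purple-flowered: 364 × 3/16 = 68.25
  dwarf white-flowered: 364 × 1/16 = 22.75
Contribution of dwarf white-flowered: (32 − 22.75)² / 22.75 = 3.7610

3.761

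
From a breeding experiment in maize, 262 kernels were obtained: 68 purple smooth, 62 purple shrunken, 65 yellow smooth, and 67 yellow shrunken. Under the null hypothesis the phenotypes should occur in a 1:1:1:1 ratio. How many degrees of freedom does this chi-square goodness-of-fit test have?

A goodness-of-fit test with 4 phenotype classes has df = 4 − 1 = 3.

3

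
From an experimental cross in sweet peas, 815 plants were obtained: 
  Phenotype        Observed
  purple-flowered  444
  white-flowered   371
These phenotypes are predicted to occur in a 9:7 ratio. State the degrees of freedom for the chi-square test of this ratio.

A goodness-of-fit test with 2 phenotype classes has df = 2 − 1 = 1.

1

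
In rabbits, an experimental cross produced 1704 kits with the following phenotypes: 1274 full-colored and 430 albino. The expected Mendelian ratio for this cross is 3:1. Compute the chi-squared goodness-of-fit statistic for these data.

0.050

Total ratio parts = 4. Expected numbers out of 1704:
  full-colored: 1704 × 3/4 = 1278
  albino: 1704 × 1/4 = 426
χ² = Σ (O − E)² / E
  full-colored: (1274 − 1278)² / 1278 = 0.0125
  albino: (430 − 426)² / 426 = 0.0376
χ² = 0.0125 + 0.0376 = 0.0501 ≈ 0.050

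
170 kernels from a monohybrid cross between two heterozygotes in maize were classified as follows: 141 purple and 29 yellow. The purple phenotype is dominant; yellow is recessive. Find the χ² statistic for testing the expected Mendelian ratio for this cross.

For a monohybrid cross between heterozygotes with complete dominance, the expected phenotypic ratio is 3:1.
The 3:1 ratio has 4 parts, so with N = 170 the expected counts are:
  purple: 170 × 3/4 = 127.5
  yellow: 170 × 1/4 = 42.5
χ² = Σ (O − E)² / E
  purple: (141 − 127.5)² / 127.5 = 1.4294
  yellow: (29 − 42.5)² / 42.5 = 4.2882
χ² = 1.4294 + 4.2882 = 5.7176 ≈ 5.718

5.718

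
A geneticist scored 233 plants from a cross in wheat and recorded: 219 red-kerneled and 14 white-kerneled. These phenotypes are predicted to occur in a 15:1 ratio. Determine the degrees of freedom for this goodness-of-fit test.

A goodness-of-fit test with 2 phenotype classes has df = 2 − 1 = 1.

1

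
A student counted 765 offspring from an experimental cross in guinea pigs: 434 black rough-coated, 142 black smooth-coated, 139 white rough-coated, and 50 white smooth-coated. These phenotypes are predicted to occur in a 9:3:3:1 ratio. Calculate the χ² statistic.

Total ratio parts = 16. Expected numbers out of 765:
  black rough-coated: 765 × 9/16 = 430.3125
  black smooth-coated: 765 × 3/16 = 143.4375
  white rough-coated: 765 × 3/16 = 143.4375
  white smooth-coated: 765 × 1/16 = 47.8125
χ² = Σ (O − E)² / E
  black rough-coated: (434 − 430.3125)² / 430.3125 = 0.0316
  black smooth-coated: (142 − 143.4375)² / 143.4375 = 0.0144
  white rough-coated: (139 − 143.4375)² / 143.4375 = 0.1373
  white smooth-coated: (50 − 47.8125)² / 47.8125 = 0.1001
χ² = 0.0316 + 0.0144 + 0.1373 + 0.1001 = 0.2834 ≈ 0.283

0.283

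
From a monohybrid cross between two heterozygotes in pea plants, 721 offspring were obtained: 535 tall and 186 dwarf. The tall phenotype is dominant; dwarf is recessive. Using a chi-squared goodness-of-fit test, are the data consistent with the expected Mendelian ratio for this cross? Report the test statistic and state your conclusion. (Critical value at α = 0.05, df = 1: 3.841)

For a monohybrid cross between heterozygotes with complete dominance, the expected phenotypic ratio is 3:1.
The 3:1 ratio has 4 parts, so with N = 721 the expected counts are:
  tall: 721 × 3/4 = 540.75
  dwarf: 721 × 1/4 = 180.25
χ² = Σ (O − E)² / E
  tall: (535 − 540.75)² / 540.75 = 0.0611
  dwarf: (186 − 180.25)² / 180.25 = 0.1834
χ² = 0.0611 + 0.1834 = 0.2445 ≈ 0.245
Degrees of freedom = 2 − 1 = 1; critical value at α = 0.05 is 3.841.
Since 0.245 < 3.841, we fail to reject the null hypothesis — the data are consistent with the 3:1 ratio.

0.245; consistent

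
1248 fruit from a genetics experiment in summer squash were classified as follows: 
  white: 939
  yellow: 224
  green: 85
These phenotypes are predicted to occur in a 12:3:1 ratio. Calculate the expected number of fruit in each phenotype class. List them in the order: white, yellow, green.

Under the 12:3:1 hypothesis (Σ ratio = 16, N = 1248):
  white: 1248 × 12/16 = 936
  yellow: 1248 × 3/16 = 234
  green: 1248 × 1/16 = 78

936, 234, 78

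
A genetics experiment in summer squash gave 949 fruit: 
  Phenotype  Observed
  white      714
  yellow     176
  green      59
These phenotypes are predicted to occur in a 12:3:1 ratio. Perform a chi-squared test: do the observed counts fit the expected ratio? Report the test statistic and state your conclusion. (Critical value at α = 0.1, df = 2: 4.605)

Expected counts for N = 949 under a 12:3:1 ratio (total parts = 16):
  white: 949 × 12/16 = 711.75
  yellow: 949 × 3/16 = 177.9375
  green: 949 × 1/16 = 59.3125
χ² = Σ (O − E)² / E
  white: (714 − 711.75)² / 711.75 = 0.0071
  yellow: (176 − 177.9375)² / 177.9375 = 0.0211
  green: (59 − 59.3125)² / 59.3125 = 0.0016
χ² = 0.0071 + 0.0211 + 0.0016 = 0.0298 ≈ 0.030
Degrees of freedom = 3 − 1 = 2; critical value at α = 0.1 is 4.605.
Since 0.030 < 4.605, we fail to reject the null hypothesis — the data are consistent with the 12:3:1 ratio.

0.030; consistent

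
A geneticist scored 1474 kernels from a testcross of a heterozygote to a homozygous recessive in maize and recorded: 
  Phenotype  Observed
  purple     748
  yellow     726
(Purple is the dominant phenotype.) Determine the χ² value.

0.328

A testcross of a heterozygote (Aa × aa) gives a 1:1 phenotypic ratio.
The 1:1 ratio has 2 parts, so with N = 1474 the expected counts are:
  purple: 1474 × 1/2 = 737
  yellow: 1474 × 1/2 = 737
χ² = Σ (O − E)² / E
  purple: (748 − 737)² / 737 = 0.1642
  yellow: (726 − 737)² / 737 = 0.1642
χ² = 0.1642 + 0.1642 = 0.3284 ≈ 0.328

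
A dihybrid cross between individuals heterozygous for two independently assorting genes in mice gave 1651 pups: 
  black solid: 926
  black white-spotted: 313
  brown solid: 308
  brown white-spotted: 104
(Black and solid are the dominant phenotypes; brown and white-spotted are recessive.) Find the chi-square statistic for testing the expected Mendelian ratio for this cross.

0.060

A dihybrid F₂ with independent assortment and complete dominance at both loci gives a 9:3:3:1 phenotypic ratio.
Total ratio parts = 16. Expected numbers out of 1651:
  black solid: 1651 × 9/16 = 928.6875
  black white-spotted: 1651 × 3/16 = 309.5625
  brown solid: 1651 × 3/16 = 309.5625
  brown white-spotted: 1651 × 1/16 = 103.1875
χ² = Σ (O − E)² / E
  black solid: (926 − 928.6875)² / 928.6875 = 0.0078
  black white-spotted: (313 − 309.5625)² / 309.5625 = 0.0382
  brown solid: (308 − 309.5625)² / 309.5625 = 0.0079
  brown white-spotted: (104 − 103.1875)² / 103.1875 = 0.0064
χ² = 0.0078 + 0.0382 + 0.0079 + 0.0064 = 0.0603 ≈ 0.060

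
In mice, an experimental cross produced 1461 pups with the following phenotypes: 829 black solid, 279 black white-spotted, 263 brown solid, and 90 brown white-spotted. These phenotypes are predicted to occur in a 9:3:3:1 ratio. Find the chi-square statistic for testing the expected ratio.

0.612

Under the 9:3:3:1 hypothesis (Σ ratio = 16, N = 1461):
  black solid: 1461 × 9/16 = 821.8125
  black white-spotted: 1461 × 3/16 = 273.9375
  brown solid: 1461 × 3/16 = 273.9375
  brown white-spotted: 1461 × 1/16 = 91.3125
χ² = Σ (O − E)² / E
  black solid: (829 − 821.8125)² / 821.8125 = 0.0629
  black white-spotted: (279 − 273.9375)² / 273.9375 = 0.0936
  brown solid: (263 − 273.9375)² / 273.9375 = 0.4367
  brown white-spotted: (90 − 91.3125)² / 91.3125 = 0.0189
χ² = 0.0629 + 0.0936 + 0.4367 + 0.0189 = 0.6121 ≈ 0.612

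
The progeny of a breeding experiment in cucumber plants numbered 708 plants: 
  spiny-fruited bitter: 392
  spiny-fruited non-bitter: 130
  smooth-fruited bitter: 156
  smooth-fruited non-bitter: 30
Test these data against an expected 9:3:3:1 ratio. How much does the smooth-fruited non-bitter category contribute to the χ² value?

4.589

Expected counts for N = 708 under a 9:3:3:1 ratio (total parts = 16):
  spiny-fruited bitter: 708 × 9/16 = 398.25
  spiny-fruited non-bitter: 708 × 3/16 = 132.75
  smooth-fruited bitter: 708 × 3/16 = 132.75
  smooth-fruited non-bitter: 708 × 1/16 = 44.25
Contribution of smooth-fruited non-bitter: (30 − 44.25)² / 44.25 = 4.5890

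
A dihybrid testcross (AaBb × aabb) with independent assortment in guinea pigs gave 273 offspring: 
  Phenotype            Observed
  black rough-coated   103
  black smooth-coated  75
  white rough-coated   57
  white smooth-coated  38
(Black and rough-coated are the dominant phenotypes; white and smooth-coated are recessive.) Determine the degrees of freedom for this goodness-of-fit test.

3

A dihybrid testcross with independent assortment gives a 1:1:1:1 ratio.
A goodness-of-fit test with 4 phenotype classes has df = 4 − 1 = 3.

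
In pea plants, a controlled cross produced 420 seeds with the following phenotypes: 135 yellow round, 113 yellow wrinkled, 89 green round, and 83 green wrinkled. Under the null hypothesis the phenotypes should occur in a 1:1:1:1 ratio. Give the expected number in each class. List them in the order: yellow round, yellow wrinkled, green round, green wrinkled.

105, 105, 105, 105

Expected counts for N = 420 under a 1:1:1:1 ratio (total parts = 4):
  yellow round: 420 × 1/4 = 105
  yellow wrinkled: 420 × 1/4 = 105
  green round: 420 × 1/4 = 105
  green wrinkled: 420 × 1/4 = 105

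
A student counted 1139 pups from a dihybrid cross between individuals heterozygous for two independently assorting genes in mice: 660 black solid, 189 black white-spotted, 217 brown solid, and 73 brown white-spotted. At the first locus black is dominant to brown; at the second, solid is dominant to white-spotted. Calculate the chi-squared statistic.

3.509

A dihybrid F₂ with independent assortment and complete dominance at both loci gives a 9:3:3:1 phenotypic ratio.
Total ratio parts = 16. Expected numbers out of 1139:
  black solid: 1139 × 9/16 = 640.6875
  black white-spotted: 1139 × 3/16 = 213.5625
  brown solid: 1139 × 3/16 = 213.5625
  brown white-spotted: 1139 × 1/16 = 71.1875
χ² = Σ (O − E)² / E
  black solid: (660 − 640.6875)² / 640.6875 = 0.5821
  black white-spotted: (189 − 213.5625)² / 213.5625 = 2.8250
  brown solid: (217 − 213.5625)² / 213.5625 = 0.0553
  brown white-spotted: (73 − 71.1875)² / 71.1875 = 0.0461
χ² = 0.5821 + 2.8250 + 0.0553 + 0.0461 = 3.5085 ≈ 3.509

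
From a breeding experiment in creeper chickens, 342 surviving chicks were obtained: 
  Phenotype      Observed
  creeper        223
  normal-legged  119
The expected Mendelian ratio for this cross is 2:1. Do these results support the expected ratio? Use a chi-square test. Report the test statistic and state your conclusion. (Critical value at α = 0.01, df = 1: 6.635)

Expected counts for N = 342 under a 2:1 ratio (total parts = 3):
  creeper: 342 × 2/3 = 228
  normal-legged: 342 × 1/3 = 114
χ² = Σ (O − E)² / E
  creeper: (223 − 228)² / 228 = 0.1096
  normal-legged: (119 − 114)² / 114 = 0.2193
χ² = 0.1096 + 0.2193 = 0.3289 ≈ 0.329
Degrees of freedom = 2 − 1 = 1; critical value at α = 0.01 is 6.635.
Since 0.329 < 6.635, we fail to reject the null hypothesis — the data are consistent with the 2:1 ratio.

0.329; consistent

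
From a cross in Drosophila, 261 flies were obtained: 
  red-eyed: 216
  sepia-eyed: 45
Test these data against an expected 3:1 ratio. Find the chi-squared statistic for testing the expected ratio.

8.379

The 3:1 ratio has 4 parts, so with N = 261 the expected counts are:
  red-eyed: 261 × 3/4 = 195.75
  sepia-eyed: 261 × 1/4 = 65.25
χ² = Σ (O − E)² / E
  red-eyed: (216 − 195.75)² / 195.75 = 2.0948
  sepia-eyed: (45 − 65.25)² / 65.25 = 6.2845
χ² = 2.0948 + 6.2845 = 8.3793 ≈ 8.379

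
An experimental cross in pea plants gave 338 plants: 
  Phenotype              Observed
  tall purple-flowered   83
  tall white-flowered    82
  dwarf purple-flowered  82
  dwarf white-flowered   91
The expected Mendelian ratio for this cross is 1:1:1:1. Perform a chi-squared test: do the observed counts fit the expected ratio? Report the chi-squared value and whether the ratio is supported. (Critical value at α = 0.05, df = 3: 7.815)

The 1:1:1:1 ratio has 4 parts, so with N = 338 the expected counts are:
  tall purple-flowered: 338 × 1/4 = 84.5
  tall white-flowered: 338 × 1/4 = 84.5
  dwarf purple-flowered: 338 × 1/4 = 84.5
  dwarf white-flowered: 338 × 1/4 = 84.5
χ² = Σ (O − E)² / E
  tall purple-flowered: (83 − 84.5)² / 84.5 = 0.0266
  tall white-flowered: (82 − 84.5)² / 84.5 = 0.0740
  dwarf purple-flowered: (82 − 84.5)² / 84.5 = 0.0740
  dwarf white-flowered: (91 − 84.5)² / 84.5 = 0.5000
χ² = 0.0266 + 0.0740 + 0.0740 + 0.5000 = 0.6746 ≈ 0.675
Degrees of freedom = 4 − 1 = 3; critical value at α = 0.05 is 7.815.
Since 0.675 < 7.815, we fail to reject the null hypothesis — the data are consistent with the 1:1:1:1 ratio.

0.675; consistent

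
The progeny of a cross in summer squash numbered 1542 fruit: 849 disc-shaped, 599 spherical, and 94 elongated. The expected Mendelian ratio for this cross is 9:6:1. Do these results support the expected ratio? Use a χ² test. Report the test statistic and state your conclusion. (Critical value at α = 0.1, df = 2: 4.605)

Total ratio parts = 16. Expected numbers out of 1542:
  disc-shaped: 1542 × 9/16 = 867.375
  spherical: 1542 × 6/16 = 578.25
  elongated: 1542 × 1/16 = 96.375
χ² = Σ (O − E)² / E
  disc-shaped: (849 − 867.375)² / 867.375 = 0.3893
  spherical: (599 − 578.25)² / 578.25 = 0.7446
  elongated: (94 − 96.375)² / 96.375 = 0.0585
χ² = 0.3893 + 0.7446 + 0.0585 = 1.1924 ≈ 1.192
Degrees of freedom = 3 − 1 = 2; critical value at α = 0.1 is 4.605.
Since 1.192 < 4.605, we fail to reject the null hypothesis — the data are consistent with the 9:6:1 ratio.

1.192; consistent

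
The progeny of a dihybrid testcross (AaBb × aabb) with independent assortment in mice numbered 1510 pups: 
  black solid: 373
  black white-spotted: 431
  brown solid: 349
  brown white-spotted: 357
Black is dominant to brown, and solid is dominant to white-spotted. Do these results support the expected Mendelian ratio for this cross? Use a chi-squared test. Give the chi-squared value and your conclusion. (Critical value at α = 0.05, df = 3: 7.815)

A dihybrid testcross with independent assortment gives a 1:1:1:1 ratio.
Expected counts for N = 1510 under a 1:1:1:1 ratio (total parts = 4):
  black solid: 1510 × 1/4 = 377.5
  black white-spotted: 1510 × 1/4 = 377.5
  brown solid: 1510 × 1/4 = 377.5
  brown white-spotted: 1510 × 1/4 = 377.5
χ² = Σ (O − E)² / E
  black solid: (373 − 377.5)² / 377.5 = 0.0536
  black white-spotted: (431 − 377.5)² / 377.5 = 7.5821
  brown solid: (349 − 377.5)² / 377.5 = 2.1517
  brown white-spotted: (357 − 377.5)² / 377.5 = 1.1132
χ² = 0.0536 + 7.5821 + 2.1517 + 1.1132 = 10.9006 ≈ 10.901
Degrees of freedom = 4 − 1 = 3; critical value at α = 0.05 is 7.815.
Since 10.901 > 7.815, we reject the null hypothesis — the data do not fit the 1:1:1:1 ratio.

10.901; not consistent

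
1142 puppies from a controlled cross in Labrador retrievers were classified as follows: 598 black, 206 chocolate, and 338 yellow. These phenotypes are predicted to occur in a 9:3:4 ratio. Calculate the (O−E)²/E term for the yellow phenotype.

Total ratio parts = 16. Expected numbers out of 1142:
  black: 1142 × 9/16 = 642.375
  chocolate: 1142 × 3/16 = 214.125
  yellow: 1142 × 4/16 = 285.5
Contribution of yellow: (338 − 285.5)² / 285.5 = 9.6541

9.654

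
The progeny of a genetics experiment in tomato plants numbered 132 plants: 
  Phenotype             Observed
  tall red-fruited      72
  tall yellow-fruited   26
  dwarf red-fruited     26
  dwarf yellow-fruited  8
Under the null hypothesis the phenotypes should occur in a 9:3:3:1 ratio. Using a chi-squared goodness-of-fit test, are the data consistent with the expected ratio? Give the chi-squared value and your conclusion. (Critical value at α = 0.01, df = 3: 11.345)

Under the 9:3:3:1 hypothesis (Σ ratio = 16, N = 132):
  tall red-fruited: 132 × 9/16 = 74.25
  tall yellow-fruited: 132 × 3/16 = 24.75
  dwarf red-fruited: 132 × 3/16 = 24.75
  dwarf yellow-fruited: 132 × 1/16 = 8.25
χ² = Σ (O − E)² / E
  tall red-fruited: (72 − 74.25)² / 74.25 = 0.0682
  tall yellow-fruited: (26 − 24.75)² / 24.75 = 0.0631
  dwarf red-fruited: (26 − 24.75)² / 24.75 = 0.0631
  dwarf yellow-fruited: (8 − 8.25)² / 8.25 = 0.0076
χ² = 0.0682 + 0.0631 + 0.0631 + 0.0076 = 0.202
Degrees of freedom = 4 − 1 = 3; critical value at α = 0.01 is 11.345.
Since 0.202 < 11.345, we fail to reject the null hypothesis — the data are consistent with the 9:3:3:1 ratio.

0.202; consistent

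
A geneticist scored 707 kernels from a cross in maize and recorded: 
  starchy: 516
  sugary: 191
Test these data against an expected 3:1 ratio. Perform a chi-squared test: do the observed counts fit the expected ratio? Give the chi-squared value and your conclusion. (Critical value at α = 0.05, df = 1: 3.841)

Total ratio parts = 4. Expected numbers out of 707:
  starchy: 707 × 3/4 = 530.25
  sugary: 707 × 1/4 = 176.75
χ² = Σ (O − E)² / E
  starchy: (516 − 530.25)² / 530.25 = 0.3830
  sugary: (191 − 176.75)² / 176.75 = 1.1489
χ² = 0.3830 + 1.1489 = 1.5319 ≈ 1.532
Degrees of freedom = 2 − 1 = 1; critical value at α = 0.05 is 3.841.
Since 1.532 < 3.841, we fail to reject the null hypothesis — the data are consistent with the 3:1 ratio.

1.532; consistent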